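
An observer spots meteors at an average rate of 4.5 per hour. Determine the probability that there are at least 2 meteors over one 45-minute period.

0.8503

Over the interval, μ = 4.5 × 0.75 = 3.375 (a 45-minute period = 0.75 hours).
P(N ≥ 2) = 1 − P(N ≤ 1) = 1 − Σ_{j=0}^{1} e^(−μ) μ^j/j! ≈ 0.8503.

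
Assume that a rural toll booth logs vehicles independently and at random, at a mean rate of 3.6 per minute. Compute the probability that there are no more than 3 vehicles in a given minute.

With mean μ = 3.6 per minute,
P(N ≤ 3) = Σ_{j=0}^{3} e^(−μ) μ^j/j! ≈ 0.5152.

0.5152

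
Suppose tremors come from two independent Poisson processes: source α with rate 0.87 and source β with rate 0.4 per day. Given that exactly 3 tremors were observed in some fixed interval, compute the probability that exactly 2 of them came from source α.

0.4434

Given the total, each event is independently from source α with probability p = λ_α/(λ_α+λ_β) = 0.87/1.27 ≈ 0.6850.
So K ~ Binomial(3, 0.87/1.27): P(K = 2) = C(3,2) · (0.87/1.27)^2 · (0.4/1.27)^1 ≈ 0.4434.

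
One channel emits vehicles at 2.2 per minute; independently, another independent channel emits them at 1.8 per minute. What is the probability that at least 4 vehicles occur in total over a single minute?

Independent Poisson processes superpose: combined rate λ = 2.2 + 1.8 = 4 per minute.
So μ = 4.
P(N ≥ 4) = 1 − P(N ≤ 3) ≈ 0.5665.

0.5665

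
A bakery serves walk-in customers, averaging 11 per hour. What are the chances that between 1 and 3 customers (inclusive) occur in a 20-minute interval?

0.4756

Over the interval, μ = 11 × 1/3 ≈ 3.66667 (a 20-minute interval = 1/3 hours).
P(1 ≤ N ≤ 3) = Σ_{j=1}^{3} e^(−3.66667) · 3.66667^j/j! ≈ 0.4756.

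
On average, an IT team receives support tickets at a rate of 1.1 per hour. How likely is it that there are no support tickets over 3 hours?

0.0369

Over the interval, μ = 1.1 × 3 = 3.3 (3 hours).
P(N = 0) = e^(−μ) μ^0/0! = e^(−3.3) · 3.3^0/1 ≈ 0.0369.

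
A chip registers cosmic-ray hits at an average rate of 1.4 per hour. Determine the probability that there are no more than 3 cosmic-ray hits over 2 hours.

0.6919

Over the interval, μ = 1.4 × 2 = 2.8 (2 hours).
P(N ≤ 3) = Σ_{j=0}^{3} e^(−μ) μ^j/j! ≈ 0.6919.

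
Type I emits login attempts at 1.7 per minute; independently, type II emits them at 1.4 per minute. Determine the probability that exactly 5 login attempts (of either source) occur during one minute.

0.1075

Independent Poisson processes superpose: combined rate λ = 1.7 + 1.4 = 3.1 per minute.
So μ = 3.1.
P(N = 5) = e^(−3.1) · 3.1^5/5! ≈ 0.1075.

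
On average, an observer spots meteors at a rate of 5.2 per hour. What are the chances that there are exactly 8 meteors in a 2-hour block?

Over the interval, μ = 5.2 × 2 = 10.4 (a 2-hour block = 2 hours).
P(N = 8) = e^(−μ) μ^8/8! = e^(−10.4) · 10.4^8/40320 ≈ 0.1033.

0.1033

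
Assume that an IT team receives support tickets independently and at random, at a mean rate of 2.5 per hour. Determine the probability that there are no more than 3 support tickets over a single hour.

With mean μ = 2.5 per hour,
P(N ≤ 3) = Σ_{j=0}^{3} e^(−μ) μ^j/j! ≈ 0.7576.

0.7576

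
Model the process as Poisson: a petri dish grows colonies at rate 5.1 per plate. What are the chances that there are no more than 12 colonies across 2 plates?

Over the interval, μ = 5.1 × 2 = 10.2 (2 plates).
P(N ≤ 12) = Σ_{j=0}^{12} e^(−μ) μ^j/j! ≈ 0.7722.

0.7722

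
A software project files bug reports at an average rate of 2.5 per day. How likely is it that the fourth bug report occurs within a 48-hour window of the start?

Over the interval, μ = 2.5 × 2 = 5 (a 48-hour window = 2 days).
The fourth arrival falls in the interval iff at least 4 events occur there: P(S_4 ≤ t) = P(N ≥ 4) = 1 − P(N ≤ 3) ≈ 0.7350.

0.7350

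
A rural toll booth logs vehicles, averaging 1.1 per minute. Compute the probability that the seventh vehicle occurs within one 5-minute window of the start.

Over the interval, μ = 1.1 × 5 = 5.5 (a 5-minute window = 5 minutes).
The seventh arrival falls in the interval iff at least 7 events occur there: P(S_7 ≤ t) = P(N ≥ 7) = 1 − P(N ≤ 6) ≈ 0.3140.

0.3140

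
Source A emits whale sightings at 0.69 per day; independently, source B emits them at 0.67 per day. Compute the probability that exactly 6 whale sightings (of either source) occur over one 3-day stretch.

0.1083

Independent Poisson processes superpose: combined rate λ = 0.69 + 0.67 = 1.36 per day.
Over the interval, μ = 1.36 × 3 = 4.08 (a 3-day stretch = 3 days).
P(N = 6) = e^(−4.08) · 4.08^6/6! ≈ 0.1083.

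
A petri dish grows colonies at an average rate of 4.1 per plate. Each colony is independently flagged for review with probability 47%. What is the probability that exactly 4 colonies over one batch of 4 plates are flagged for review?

Thinning: the colonies that are flagged for review themselves form a Poisson process with rate 0.47 × 4.1 = 1.927 per plate.
Over the interval, μ = 1.927 × 4 = 7.708 (a batch of 4 plates = 4 plates).
P(N = 4) = e^(−7.708) · 7.708^4/4! ≈ 0.0661.

0.0661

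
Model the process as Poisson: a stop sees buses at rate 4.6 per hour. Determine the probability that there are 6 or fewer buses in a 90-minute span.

Over the interval, μ = 4.6 × 1.5 = 6.9 (a 90-minute span = 1.5 hours).
P(N ≤ 6) = Σ_{j=0}^{6} e^(−μ) μ^j/j! ≈ 0.4647.

0.4647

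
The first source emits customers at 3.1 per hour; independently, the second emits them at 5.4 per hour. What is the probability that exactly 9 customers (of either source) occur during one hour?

0.1299

Independent Poisson processes superpose: combined rate λ = 3.1 + 5.4 = 8.5 per hour.
So μ = 8.5.
P(N = 9) = e^(−8.5) · 8.5^9/9! ≈ 0.1299.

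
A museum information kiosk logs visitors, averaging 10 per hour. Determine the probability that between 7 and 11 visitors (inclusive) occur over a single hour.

0.5666

With mean μ = 10 per hour,
P(7 ≤ N ≤ 11) = Σ_{j=7}^{11} e^(−10) · 10^j/j! ≈ 0.5666.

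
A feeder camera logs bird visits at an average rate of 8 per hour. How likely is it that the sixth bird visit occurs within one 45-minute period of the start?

0.5543

Over the interval, μ = 8 × 0.75 = 6 (a 45-minute period = 0.75 hours).
The sixth arrival falls in the interval iff at least 6 events occur there: P(S_6 ≤ t) = P(N ≥ 6) = 1 − P(N ≤ 5) ≈ 0.5543.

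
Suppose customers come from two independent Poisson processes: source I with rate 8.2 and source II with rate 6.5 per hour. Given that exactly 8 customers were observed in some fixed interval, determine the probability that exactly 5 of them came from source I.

0.2615

Given the total, each event is independently from source I with probability p = λ_I/(λ_I+λ_II) = 8.2/14.7 ≈ 0.5578.
So K ~ Binomial(8, 8.2/14.7): P(K = 5) = C(8,5) · (8.2/14.7)^5 · (6.5/14.7)^3 ≈ 0.2615.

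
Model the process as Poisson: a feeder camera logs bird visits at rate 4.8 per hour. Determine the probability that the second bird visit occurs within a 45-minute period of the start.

Over the interval, μ = 4.8 × 0.75 = 3.6 (a 45-minute period = 0.75 hours).
The second arrival falls in the interval iff at least 2 events occur there: P(S_2 ≤ t) = P(N ≥ 2) = 1 − P(N ≤ 1) ≈ 0.8743.

0.8743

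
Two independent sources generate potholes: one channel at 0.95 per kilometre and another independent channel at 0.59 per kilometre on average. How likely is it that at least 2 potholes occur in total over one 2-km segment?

Independent Poisson processes superpose: combined rate λ = 0.95 + 0.59 = 1.54 per kilometre.
Over the interval, μ = 1.54 × 2 = 3.08 (a 2-km segment = 2 kilometres).
P(N ≥ 2) = 1 − P(N ≤ 1) ≈ 0.8125.

0.8125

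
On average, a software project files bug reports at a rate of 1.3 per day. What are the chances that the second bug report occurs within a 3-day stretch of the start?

0.9008

Over the interval, μ = 1.3 × 3 = 3.9 (a 3-day stretch = 3 days).
The second arrival falls in the interval iff at least 2 events occur there: P(S_2 ≤ t) = P(N ≥ 2) = 1 − P(N ≤ 1) ≈ 0.9008.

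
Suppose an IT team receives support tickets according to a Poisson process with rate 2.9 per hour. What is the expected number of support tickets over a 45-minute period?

2.175

E[N] = λt = 2.9 × 0.75 = 2.175 (a 45-minute period = 0.75 hours).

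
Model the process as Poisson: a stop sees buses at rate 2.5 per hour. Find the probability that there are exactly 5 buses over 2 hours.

Over the interval, μ = 2.5 × 2 = 5 (2 hours).
P(N = 5) = e^(−μ) μ^5/5! = e^(−5) · 5^5/120 ≈ 0.1755.

0.1755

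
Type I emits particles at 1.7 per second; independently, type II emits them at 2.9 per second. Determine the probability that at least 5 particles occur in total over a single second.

0.4868

Independent Poisson processes superpose: combined rate λ = 1.7 + 2.9 = 4.6 per second.
So μ = 4.6.
P(N ≥ 5) = 1 − P(N ≤ 4) ≈ 0.4868.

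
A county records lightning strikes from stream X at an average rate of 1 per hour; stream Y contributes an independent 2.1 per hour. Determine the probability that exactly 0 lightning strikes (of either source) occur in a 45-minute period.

Independent Poisson processes superpose: combined rate λ = 1 + 2.1 = 3.1 per hour.
Over the interval, μ = 3.1 × 0.75 = 2.325 (a 45-minute period = 0.75 hours).
P(N = 0) = e^(−2.325) · 2.325^0/0! ≈ 0.0978.

0.0978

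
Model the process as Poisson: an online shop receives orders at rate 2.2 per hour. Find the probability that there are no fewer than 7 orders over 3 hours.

Over the interval, μ = 2.2 × 3 = 6.6 (3 hours).
P(N ≥ 7) = 1 − P(N ≤ 6) = 1 − Σ_{j=0}^{6} e^(−μ) μ^j/j! ≈ 0.4892.

0.4892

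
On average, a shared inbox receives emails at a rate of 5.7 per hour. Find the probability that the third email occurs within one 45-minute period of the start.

Over the interval, μ = 5.7 × 0.75 = 4.275 (a 45-minute period = 0.75 hours).
The third arrival falls in the interval iff at least 3 events occur there: P(S_3 ≤ t) = P(N ≥ 3) = 1 − P(N ≤ 2) ≈ 0.7995.

0.7995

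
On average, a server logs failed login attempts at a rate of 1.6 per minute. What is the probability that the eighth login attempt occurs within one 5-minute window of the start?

Over the interval, μ = 1.6 × 5 = 8 (a 5-minute window = 5 minutes).
The eighth arrival falls in the interval iff at least 8 events occur there: P(S_8 ≤ t) = P(N ≥ 8) = 1 − P(N ≤ 7) ≈ 0.5470.

0.5470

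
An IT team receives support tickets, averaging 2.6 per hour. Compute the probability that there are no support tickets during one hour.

With mean μ = 2.6 per hour,
P(N = 0) = e^(−μ) μ^0/0! = e^(−2.6) · 2.6^0/1 ≈ 0.0743.

0.0743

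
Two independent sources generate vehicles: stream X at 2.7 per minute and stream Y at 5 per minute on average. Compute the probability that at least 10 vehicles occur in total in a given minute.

0.2469

Independent Poisson processes superpose: combined rate λ = 2.7 + 5 = 7.7 per minute.
So μ = 7.7.
P(N ≥ 10) = 1 − P(N ≤ 9) ≈ 0.2469.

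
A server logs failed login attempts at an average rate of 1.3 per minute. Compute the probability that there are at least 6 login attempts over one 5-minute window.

0.6310

Over the interval, μ = 1.3 × 5 = 6.5 (a 5-minute window = 5 minutes).
P(N ≥ 6) = 1 − P(N ≤ 5) = 1 − Σ_{j=0}^{5} e^(−μ) μ^j/j! ≈ 0.6310.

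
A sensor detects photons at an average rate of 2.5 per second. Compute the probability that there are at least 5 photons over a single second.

With mean μ = 2.5 per second,
P(N ≥ 5) = 1 − P(N ≤ 4) = 1 − Σ_{j=0}^{4} e^(−μ) μ^j/j! ≈ 0.1088.

0.1088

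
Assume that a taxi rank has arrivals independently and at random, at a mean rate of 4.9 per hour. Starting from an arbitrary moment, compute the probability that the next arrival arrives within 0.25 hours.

Inter-arrival times are exponential with rate λ = 4.9 per hour.
P(T ≤ 0.25) = 1 − e^(−λt) = 1 − e^(−4.9 × 0.25) = 1 − e^(−1.225) ≈ 0.7062.

0.7062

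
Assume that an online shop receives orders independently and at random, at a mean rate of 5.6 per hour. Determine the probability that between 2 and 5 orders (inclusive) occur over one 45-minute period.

Over the interval, μ = 5.6 × 0.75 = 4.2 (a 45-minute period = 0.75 hours).
P(2 ≤ N ≤ 5) = Σ_{j=2}^{5} e^(−4.2) · 4.2^j/j! ≈ 0.6752.

0.6752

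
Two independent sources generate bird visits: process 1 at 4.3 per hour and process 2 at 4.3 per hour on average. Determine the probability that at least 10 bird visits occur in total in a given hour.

Independent Poisson processes superpose: combined rate λ = 4.3 + 4.3 = 8.6 per hour.
So μ = 8.6.
P(N ≥ 10) = 1 − P(N ≤ 9) ≈ 0.3600.

0.3600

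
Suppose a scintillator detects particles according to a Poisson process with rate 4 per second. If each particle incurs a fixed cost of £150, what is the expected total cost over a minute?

E[N] = 4 × 60 = 240 (a minute = 60 seconds); E[cost] = 240 × £150 = £36000.

£36000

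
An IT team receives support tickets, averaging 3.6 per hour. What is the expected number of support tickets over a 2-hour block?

E[N] = λt = 3.6 × 2 = 7.2 (a 2-hour block = 2 hours).

7.2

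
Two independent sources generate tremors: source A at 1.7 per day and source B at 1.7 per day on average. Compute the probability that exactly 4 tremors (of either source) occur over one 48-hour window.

Independent Poisson processes superpose: combined rate λ = 1.7 + 1.7 = 3.4 per day.
Over the interval, μ = 3.4 × 2 = 6.8 (a 48-hour window = 2 days).
P(N = 4) = e^(−6.8) · 6.8^4/4! ≈ 0.0992.

0.0992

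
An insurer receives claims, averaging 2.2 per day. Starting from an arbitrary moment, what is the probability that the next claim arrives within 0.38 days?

Inter-arrival times are exponential with rate λ = 2.2 per day.
P(T ≤ 0.38) = 1 − e^(−λt) = 1 − e^(−2.2 × 0.38) = 1 − e^(−0.836) ≈ 0.5666.

0.5666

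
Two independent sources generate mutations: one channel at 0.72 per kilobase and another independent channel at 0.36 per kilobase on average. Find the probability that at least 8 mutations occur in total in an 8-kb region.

0.6323

Independent Poisson processes superpose: combined rate λ = 0.72 + 0.36 = 1.08 per kilobase.
Over the interval, μ = 1.08 × 8 = 8.64 (an 8-kb region = 8 kilobases).
P(N ≥ 8) = 1 − P(N ≤ 7) ≈ 0.6323.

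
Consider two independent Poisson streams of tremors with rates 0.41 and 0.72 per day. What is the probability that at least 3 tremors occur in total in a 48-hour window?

0.3933

Independent Poisson processes superpose: combined rate λ = 0.41 + 0.72 = 1.13 per day.
Over the interval, μ = 1.13 × 2 = 2.26 (a 48-hour window = 2 days).
P(N ≥ 3) = 1 − P(N ≤ 2) ≈ 0.3933.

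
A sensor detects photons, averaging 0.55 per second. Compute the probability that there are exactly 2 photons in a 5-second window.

Over the interval, μ = 0.55 × 5 = 2.75 (a 5-second window = 5 seconds).
P(N = 2) = e^(−μ) μ^2/2! = e^(−2.75) · 2.75^2/2 ≈ 0.2417.

0.2417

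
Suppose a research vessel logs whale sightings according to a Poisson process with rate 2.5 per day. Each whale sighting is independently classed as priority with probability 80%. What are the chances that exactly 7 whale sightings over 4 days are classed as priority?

Thinning: the whale sightings that are classed as priority themselves form a Poisson process with rate 0.8 × 2.5 = 2 per day.
Over the interval, μ = 2 × 4 = 8 (4 days).
P(N = 7) = e^(−8) · 8^7/7! ≈ 0.1396.

0.1396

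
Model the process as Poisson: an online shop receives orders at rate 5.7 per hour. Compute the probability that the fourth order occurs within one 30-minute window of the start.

Over the interval, μ = 5.7 × 0.5 = 2.85 (a 30-minute window = 0.5 hours).
The fourth arrival falls in the interval iff at least 4 events occur there: P(S_4 ≤ t) = P(N ≥ 4) = 1 − P(N ≤ 3) ≈ 0.3192.

0.3192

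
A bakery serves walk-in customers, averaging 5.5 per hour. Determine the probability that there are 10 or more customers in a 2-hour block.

Over the interval, μ = 5.5 × 2 = 11 (a 2-hour block = 2 hours).
P(N ≥ 10) = 1 − P(N ≤ 9) = 1 − Σ_{j=0}^{9} e^(−μ) μ^j/j! ≈ 0.6595.

0.6595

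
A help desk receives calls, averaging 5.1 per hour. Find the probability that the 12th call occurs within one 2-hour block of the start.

Over the interval, μ = 5.1 × 2 = 10.2 (a 2-hour block = 2 hours).
The 12th arrival falls in the interval iff at least 12 events occur there: P(S_12 ≤ t) = P(N ≥ 12) = 1 − P(N ≤ 11) ≈ 0.3262.

0.3262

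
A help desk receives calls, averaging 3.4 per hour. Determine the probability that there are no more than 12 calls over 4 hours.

Over the interval, μ = 3.4 × 4 = 13.6 (4 hours).
P(N ≤ 12) = Σ_{j=0}^{12} e^(−μ) μ^j/j! ≈ 0.3989.

0.3989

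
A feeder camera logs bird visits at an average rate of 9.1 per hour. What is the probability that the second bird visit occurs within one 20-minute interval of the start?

0.8058

Over the interval, μ = 9.1 × 1/3 ≈ 3.03333 (a 20-minute interval = 1/3 hours).
The second arrival falls in the interval iff at least 2 events occur there: P(S_2 ≤ t) = P(N ≥ 2) = 1 − P(N ≤ 1) ≈ 0.8058.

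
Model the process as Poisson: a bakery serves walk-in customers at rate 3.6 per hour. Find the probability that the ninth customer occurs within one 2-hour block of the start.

0.2973

Over the interval, μ = 3.6 × 2 = 7.2 (a 2-hour block = 2 hours).
The ninth arrival falls in the interval iff at least 9 events occur there: P(S_9 ≤ t) = P(N ≥ 9) = 1 − P(N ≤ 8) ≈ 0.2973.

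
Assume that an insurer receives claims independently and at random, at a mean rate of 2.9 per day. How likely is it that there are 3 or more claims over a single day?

With mean μ = 2.9 per day,
P(N ≥ 3) = 1 − P(N ≤ 2) = 1 − Σ_{j=0}^{2} e^(−μ) μ^j/j! ≈ 0.5540.

0.5540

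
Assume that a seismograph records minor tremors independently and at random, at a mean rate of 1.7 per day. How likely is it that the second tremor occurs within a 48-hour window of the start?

0.8532

Over the interval, μ = 1.7 × 2 = 3.4 (a 48-hour window = 2 days).
The second arrival falls in the interval iff at least 2 events occur there: P(S_2 ≤ t) = P(N ≥ 2) = 1 − P(N ≤ 1) ≈ 0.8532.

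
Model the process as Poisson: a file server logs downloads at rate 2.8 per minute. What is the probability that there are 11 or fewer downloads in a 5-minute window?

Over the interval, μ = 2.8 × 5 = 14 (a 5-minute window = 5 minutes).
P(N ≤ 11) = Σ_{j=0}^{11} e^(−μ) μ^j/j! ≈ 0.2600.

0.2600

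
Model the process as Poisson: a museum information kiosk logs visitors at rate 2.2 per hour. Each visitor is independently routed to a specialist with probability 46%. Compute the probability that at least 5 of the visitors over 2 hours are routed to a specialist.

0.0548

Thinning: the visitors that are routed to a specialist themselves form a Poisson process with rate 0.46 × 2.2 = 1.012 per hour.
Over the interval, μ = 1.012 × 2 = 2.024 (2 hours).
P(N ≥ 5) = 1 − P(N ≤ 4) ≈ 0.0548.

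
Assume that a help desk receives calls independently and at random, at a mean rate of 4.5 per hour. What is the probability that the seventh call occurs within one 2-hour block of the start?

0.7932

Over the interval, μ = 4.5 × 2 = 9 (a 2-hour block = 2 hours).
The seventh arrival falls in the interval iff at least 7 events occur there: P(S_7 ≤ t) = P(N ≥ 7) = 1 − P(N ≤ 6) ≈ 0.7932.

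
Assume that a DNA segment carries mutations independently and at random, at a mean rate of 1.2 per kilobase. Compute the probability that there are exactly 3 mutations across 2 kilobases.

Over the interval, μ = 1.2 × 2 = 2.4 (2 kilobases).
P(N = 3) = e^(−μ) μ^3/3! = e^(−2.4) · 2.4^3/6 ≈ 0.2090.

0.2090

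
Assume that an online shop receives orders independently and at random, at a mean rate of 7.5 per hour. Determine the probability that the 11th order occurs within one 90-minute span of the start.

Over the interval, μ = 7.5 × 1.5 = 11.25 (a 90-minute span = 1.5 hours).
The 11th arrival falls in the interval iff at least 11 events occur there: P(S_11 ≤ t) = P(N ≥ 11) = 1 − P(N ≤ 10) ≈ 0.5696.

0.5696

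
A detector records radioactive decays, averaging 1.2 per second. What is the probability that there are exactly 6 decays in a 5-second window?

0.1606

Over the interval, μ = 1.2 × 5 = 6 (a 5-second window = 5 seconds).
P(N = 6) = e^(−μ) μ^6/6! = e^(−6) · 6^6/720 ≈ 0.1606.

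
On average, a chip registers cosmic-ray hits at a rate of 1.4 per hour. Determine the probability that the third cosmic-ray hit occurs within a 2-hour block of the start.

Over the interval, μ = 1.4 × 2 = 2.8 (a 2-hour block = 2 hours).
The third arrival falls in the interval iff at least 3 events occur there: P(S_3 ≤ t) = P(N ≥ 3) = 1 − P(N ≤ 2) ≈ 0.5305.

0.5305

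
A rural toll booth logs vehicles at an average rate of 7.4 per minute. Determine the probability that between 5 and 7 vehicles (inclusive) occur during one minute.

0.3998

With mean μ = 7.4 per minute,
P(5 ≤ N ≤ 7) = Σ_{j=5}^{7} e^(−7.4) · 7.4^j/j! ≈ 0.3998.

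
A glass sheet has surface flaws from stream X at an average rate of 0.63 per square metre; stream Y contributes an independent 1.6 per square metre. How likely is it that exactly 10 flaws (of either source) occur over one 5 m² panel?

0.1177

Independent Poisson processes superpose: combined rate λ = 0.63 + 1.6 = 2.23 per square metre.
Over the interval, μ = 2.23 × 5 = 11.15 (a 5 m² panel = 5 square metres).
P(N = 10) = e^(−11.15) · 11.15^10/10! ≈ 0.1177.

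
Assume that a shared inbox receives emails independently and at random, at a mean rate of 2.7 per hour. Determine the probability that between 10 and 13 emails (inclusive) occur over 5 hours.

0.3830

Over the interval, μ = 2.7 × 5 = 13.5 (5 hours).
P(10 ≤ N ≤ 13) = Σ_{j=10}^{13} e^(−13.5) · 13.5^j/j! ≈ 0.3830.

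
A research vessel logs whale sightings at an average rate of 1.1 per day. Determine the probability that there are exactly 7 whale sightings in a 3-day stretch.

0.0312

Over the interval, μ = 1.1 × 3 = 3.3 (a 3-day stretch = 3 days).
P(N = 7) = e^(−μ) μ^7/7! = e^(−3.3) · 3.3^7/5040 ≈ 0.0312.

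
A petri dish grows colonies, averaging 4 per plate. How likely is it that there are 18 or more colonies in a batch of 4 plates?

Over the interval, μ = 4 × 4 = 16 (a batch of 4 plates = 4 plates).
P(N ≥ 18) = 1 − P(N ≤ 17) = 1 − Σ_{j=0}^{17} e^(−μ) μ^j/j! ≈ 0.3407.

0.3407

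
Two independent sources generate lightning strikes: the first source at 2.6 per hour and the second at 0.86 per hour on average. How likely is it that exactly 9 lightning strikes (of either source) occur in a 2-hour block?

0.0991

Independent Poisson processes superpose: combined rate λ = 2.6 + 0.86 = 3.46 per hour.
Over the interval, μ = 3.46 × 2 = 6.92 (a 2-hour block = 2 hours).
P(N = 9) = e^(−6.92) · 6.92^9/9! ≈ 0.0991.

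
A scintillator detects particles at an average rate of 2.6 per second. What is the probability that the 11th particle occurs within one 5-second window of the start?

0.7483

Over the interval, μ = 2.6 × 5 = 13 (a 5-second window = 5 seconds).
The 11th arrival falls in the interval iff at least 11 events occur there: P(S_11 ≤ t) = P(N ≥ 11) = 1 − P(N ≤ 10) ≈ 0.7483.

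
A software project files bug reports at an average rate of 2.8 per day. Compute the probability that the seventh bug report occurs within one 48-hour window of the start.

0.3297

Over the interval, μ = 2.8 × 2 = 5.6 (a 48-hour window = 2 days).
The seventh arrival falls in the interval iff at least 7 events occur there: P(S_7 ≤ t) = P(N ≥ 7) = 1 − P(N ≤ 6) ≈ 0.3297.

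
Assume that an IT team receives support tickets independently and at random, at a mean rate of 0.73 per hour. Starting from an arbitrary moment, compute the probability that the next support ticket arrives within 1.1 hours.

Inter-arrival times are exponential with rate λ = 0.73 per hour.
P(T ≤ 1.1) = 1 − e^(−λt) = 1 − e^(−0.73 × 1.1) = 1 − e^(−0.803) ≈ 0.5520.

0.5520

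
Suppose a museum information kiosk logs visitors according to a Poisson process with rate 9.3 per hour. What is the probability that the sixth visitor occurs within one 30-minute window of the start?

0.3229

Over the interval, μ = 9.3 × 0.5 = 4.65 (a 30-minute window = 0.5 hours).
The sixth arrival falls in the interval iff at least 6 events occur there: P(S_6 ≤ t) = P(N ≥ 6) = 1 − P(N ≤ 5) ≈ 0.3229.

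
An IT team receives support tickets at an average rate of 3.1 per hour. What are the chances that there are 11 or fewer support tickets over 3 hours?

Over the interval, μ = 3.1 × 3 = 9.3 (3 hours).
P(N ≤ 11) = Σ_{j=0}^{11} e^(−μ) μ^j/j! ≈ 0.7730.

0.7730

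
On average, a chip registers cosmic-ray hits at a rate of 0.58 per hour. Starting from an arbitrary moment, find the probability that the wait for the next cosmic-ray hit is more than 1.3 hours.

0.4705

The wait for the next event is exponential with rate λ = 0.58 per hour.
P(T > 1.3) = e^(−λt) = e^(−0.58 × 1.3) = e^(−0.754) ≈ 0.4705.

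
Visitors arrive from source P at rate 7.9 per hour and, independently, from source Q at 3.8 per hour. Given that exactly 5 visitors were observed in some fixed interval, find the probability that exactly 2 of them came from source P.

0.1562

Given the total, each event is independently from source P with probability p = λ_P/(λ_P+λ_Q) = 7.9/11.7 ≈ 0.6752.
So K ~ Binomial(5, 7.9/11.7): P(K = 2) = C(5,2) · (7.9/11.7)^2 · (3.8/11.7)^3 ≈ 0.1562.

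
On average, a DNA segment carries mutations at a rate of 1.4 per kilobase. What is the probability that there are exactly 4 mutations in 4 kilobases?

Over the interval, μ = 1.4 × 4 = 5.6 (4 kilobases).
P(N = 4) = e^(−μ) μ^4/4! = e^(−5.6) · 5.6^4/24 ≈ 0.1515.

0.1515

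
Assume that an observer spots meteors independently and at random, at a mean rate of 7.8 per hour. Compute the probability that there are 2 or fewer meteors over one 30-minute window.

Over the interval, μ = 7.8 × 0.5 = 3.9 (a 30-minute window = 0.5 hours).
P(N ≤ 2) = Σ_{j=0}^{2} e^(−μ) μ^j/j! ≈ 0.2531.

0.2531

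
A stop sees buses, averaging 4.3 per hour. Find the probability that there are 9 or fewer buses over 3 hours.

0.1725

Over the interval, μ = 4.3 × 3 = 12.9 (3 hours).
P(N ≤ 9) = Σ_{j=0}^{9} e^(−μ) μ^j/j! ≈ 0.1725.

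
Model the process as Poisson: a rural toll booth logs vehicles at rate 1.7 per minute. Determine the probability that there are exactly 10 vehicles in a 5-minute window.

Over the interval, μ = 1.7 × 5 = 8.5 (a 5-minute window = 5 minutes).
P(N = 10) = e^(−μ) μ^10/10! = e^(−8.5) · 8.5^10/3628800 ≈ 0.1104.

0.1104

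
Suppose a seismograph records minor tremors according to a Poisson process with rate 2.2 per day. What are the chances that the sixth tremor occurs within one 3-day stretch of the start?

0.6453

Over the interval, μ = 2.2 × 3 = 6.6 (a 3-day stretch = 3 days).
The sixth arrival falls in the interval iff at least 6 events occur there: P(S_6 ≤ t) = P(N ≥ 6) = 1 − P(N ≤ 5) ≈ 0.6453.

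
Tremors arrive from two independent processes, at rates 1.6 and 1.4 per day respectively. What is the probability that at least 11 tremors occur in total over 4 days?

0.6528

Independent Poisson processes superpose: combined rate λ = 1.6 + 1.4 = 3 per day.
Over the interval, μ = 3 × 4 = 12 (4 days).
P(N ≥ 11) = 1 − P(N ≤ 10) ≈ 0.6528.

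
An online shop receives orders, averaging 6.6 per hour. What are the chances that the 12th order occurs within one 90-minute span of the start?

Over the interval, μ = 6.6 × 1.5 = 9.9 (a 90-minute span = 1.5 hours).
The 12th arrival falls in the interval iff at least 12 events occur there: P(S_12 ≤ t) = P(N ≥ 12) = 1 − P(N ≤ 11) ≈ 0.2919.

0.2919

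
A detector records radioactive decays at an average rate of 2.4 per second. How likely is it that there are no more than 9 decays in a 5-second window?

0.2424

Over the interval, μ = 2.4 × 5 = 12 (a 5-second window = 5 seconds).
P(N ≤ 9) = Σ_{j=0}^{9} e^(−μ) μ^j/j! ≈ 0.2424.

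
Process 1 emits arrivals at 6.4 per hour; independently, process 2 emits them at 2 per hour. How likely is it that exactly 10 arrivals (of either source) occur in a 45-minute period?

Independent Poisson processes superpose: combined rate λ = 6.4 + 2 = 8.4 per hour.
Over the interval, μ = 8.4 × 0.75 = 6.3 (a 45-minute period = 0.75 hours).
P(N = 10) = e^(−6.3) · 6.3^10/10! ≈ 0.0498.

0.0498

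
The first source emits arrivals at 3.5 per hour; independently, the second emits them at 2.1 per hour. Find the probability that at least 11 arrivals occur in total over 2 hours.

0.5638

Independent Poisson processes superpose: combined rate λ = 3.5 + 2.1 = 5.6 per hour.
Over the interval, μ = 5.6 × 2 = 11.2 (2 hours).
P(N ≥ 11) = 1 − P(N ≤ 10) ≈ 0.5638.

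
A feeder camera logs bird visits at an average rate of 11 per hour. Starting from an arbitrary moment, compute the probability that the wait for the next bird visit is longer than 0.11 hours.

The wait for the next event is exponential with rate λ = 11 per hour.
P(T > 0.11) = e^(−λt) = e^(−11 × 0.11) = e^(−1.21) ≈ 0.2982.

0.2982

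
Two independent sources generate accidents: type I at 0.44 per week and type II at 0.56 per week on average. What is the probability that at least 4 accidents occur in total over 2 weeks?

Independent Poisson processes superpose: combined rate λ = 0.44 + 0.56 = 1 per week.
Over the interval, μ = 1 × 2 = 2 (2 weeks).
P(N ≥ 4) = 1 − P(N ≤ 3) ≈ 0.1429.

0.1429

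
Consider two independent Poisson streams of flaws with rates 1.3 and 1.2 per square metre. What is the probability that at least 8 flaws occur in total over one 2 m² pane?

Independent Poisson processes superpose: combined rate λ = 1.3 + 1.2 = 2.5 per square metre.
Over the interval, μ = 2.5 × 2 = 5 (a 2 m² pane = 2 square metres).
P(N ≥ 8) = 1 − P(N ≤ 7) ≈ 0.1334.

0.1334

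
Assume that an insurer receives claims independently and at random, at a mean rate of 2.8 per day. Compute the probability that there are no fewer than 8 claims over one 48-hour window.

0.2030

Over the interval, μ = 2.8 × 2 = 5.6 (a 48-hour window = 2 days).
P(N ≥ 8) = 1 − P(N ≤ 7) = 1 − Σ_{j=0}^{7} e^(−μ) μ^j/j! ≈ 0.2030.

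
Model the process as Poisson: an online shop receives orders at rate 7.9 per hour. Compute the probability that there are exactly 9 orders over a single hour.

With mean μ = 7.9 per hour,
P(N = 9) = e^(−μ) μ^9/9! = e^(−7.9) · 7.9^9/362880 ≈ 0.1224.

0.1224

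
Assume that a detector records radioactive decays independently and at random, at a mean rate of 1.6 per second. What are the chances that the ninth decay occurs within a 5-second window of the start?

0.4075

Over the interval, μ = 1.6 × 5 = 8 (a 5-second window = 5 seconds).
The ninth arrival falls in the interval iff at least 9 events occur there: P(S_9 ≤ t) = P(N ≥ 9) = 1 − P(N ≤ 8) ≈ 0.4075.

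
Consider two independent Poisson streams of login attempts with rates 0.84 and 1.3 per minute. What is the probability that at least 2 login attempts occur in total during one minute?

0.6306

Independent Poisson processes superpose: combined rate λ = 0.84 + 1.3 = 2.14 per minute.
So μ = 2.14.
P(N ≥ 2) = 1 − P(N ≤ 1) ≈ 0.6306.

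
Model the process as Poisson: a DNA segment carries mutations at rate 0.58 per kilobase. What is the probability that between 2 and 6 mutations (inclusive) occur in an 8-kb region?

0.7582

Over the interval, μ = 0.58 × 8 = 4.64 (an 8-kb region = 8 kilobases).
P(2 ≤ N ≤ 6) = Σ_{j=2}^{6} e^(−4.64) · 4.64^j/j! ≈ 0.7582.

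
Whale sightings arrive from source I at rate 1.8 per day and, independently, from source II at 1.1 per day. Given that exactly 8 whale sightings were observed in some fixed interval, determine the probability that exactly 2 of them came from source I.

Given the total, each event is independently from source I with probability p = λ_I/(λ_I+λ_II) = 1.8/2.9 ≈ 0.6207.
So K ~ Binomial(8, 1.8/2.9): P(K = 2) = C(8,2) · (1.8/2.9)^2 · (1.1/2.9)^6 ≈ 0.0321.

0.0321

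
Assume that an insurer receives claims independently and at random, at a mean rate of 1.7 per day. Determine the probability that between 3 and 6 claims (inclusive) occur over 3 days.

0.6309

Over the interval, μ = 1.7 × 3 = 5.1 (3 days).
P(3 ≤ N ≤ 6) = Σ_{j=3}^{6} e^(−5.1) · 5.1^j/j! ≈ 0.6309.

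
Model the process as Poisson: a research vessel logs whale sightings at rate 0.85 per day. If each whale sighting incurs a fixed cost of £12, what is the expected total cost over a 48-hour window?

E[N] = 0.85 × 2 = 1.7 (a 48-hour window = 2 days); E[cost] = 1.7 × £12 = £20.4.

£20.4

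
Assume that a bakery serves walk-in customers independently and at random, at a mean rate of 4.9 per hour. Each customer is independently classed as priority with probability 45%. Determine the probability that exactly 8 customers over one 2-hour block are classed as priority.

Thinning: the customers that are classed as priority themselves form a Poisson process with rate 0.45 × 4.9 = 2.205 per hour.
Over the interval, μ = 2.205 × 2 = 4.41 (a 2-hour block = 2 hours).
P(N = 8) = e^(−4.41) · 4.41^8/8! ≈ 0.0431.

0.0431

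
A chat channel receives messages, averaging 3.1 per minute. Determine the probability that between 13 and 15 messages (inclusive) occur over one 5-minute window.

Over the interval, μ = 3.1 × 5 = 15.5 (a 5-minute window = 5 minutes).
P(13 ≤ N ≤ 15) = Σ_{j=13}^{15} e^(−15.5) · 15.5^j/j! ≈ 0.2887.

0.2887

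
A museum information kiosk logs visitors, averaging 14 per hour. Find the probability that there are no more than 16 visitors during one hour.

0.7559

With mean μ = 14 per hour,
P(N ≤ 16) = Σ_{j=0}^{16} e^(−μ) μ^j/j! ≈ 0.7559.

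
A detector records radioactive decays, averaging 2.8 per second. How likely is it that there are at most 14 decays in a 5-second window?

0.5704

Over the interval, μ = 2.8 × 5 = 14 (a 5-second window = 5 seconds).
P(N ≤ 14) = Σ_{j=0}^{14} e^(−μ) μ^j/j! ≈ 0.5704.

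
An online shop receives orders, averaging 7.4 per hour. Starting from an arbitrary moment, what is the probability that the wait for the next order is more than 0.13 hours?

0.3821

The wait for the next event is exponential with rate λ = 7.4 per hour.
P(T > 0.13) = e^(−λt) = e^(−7.4 × 0.13) = e^(−0.962) ≈ 0.3821.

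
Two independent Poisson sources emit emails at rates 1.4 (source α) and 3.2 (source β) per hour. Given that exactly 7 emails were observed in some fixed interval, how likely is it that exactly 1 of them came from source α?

0.2414

Given the total, each event is independently from source α with probability p = λ_α/(λ_α+λ_β) = 1.4/4.6 ≈ 0.3043.
So K ~ Binomial(7, 1.4/4.6): P(K = 1) = C(7,1) · (1.4/4.6)^1 · (3.2/4.6)^6 ≈ 0.2414.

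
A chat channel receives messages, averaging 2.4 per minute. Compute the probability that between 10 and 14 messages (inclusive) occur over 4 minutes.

Over the interval, μ = 2.4 × 4 = 9.6 (4 minutes).
P(10 ≤ N ≤ 14) = Σ_{j=10}^{14} e^(−9.6) · 9.6^j/j! ≈ 0.4269.

0.4269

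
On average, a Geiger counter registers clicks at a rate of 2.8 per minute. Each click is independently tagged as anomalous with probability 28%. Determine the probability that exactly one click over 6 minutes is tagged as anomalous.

Thinning: the clicks that are tagged as anomalous themselves form a Poisson process with rate 0.28 × 2.8 = 0.784 per minute.
Over the interval, μ = 0.784 × 6 = 4.704 (6 minutes).
P(N = 1) = e^(−4.704) · 4.704^1/1! ≈ 0.0426.

0.0426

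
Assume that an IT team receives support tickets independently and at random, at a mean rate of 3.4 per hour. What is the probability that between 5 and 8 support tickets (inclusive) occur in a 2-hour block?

Over the interval, μ = 3.4 × 2 = 6.8 (a 2-hour block = 2 hours).
P(5 ≤ N ≤ 8) = Σ_{j=5}^{8} e^(−6.8) · 6.8^j/j! ≈ 0.5627.

0.5627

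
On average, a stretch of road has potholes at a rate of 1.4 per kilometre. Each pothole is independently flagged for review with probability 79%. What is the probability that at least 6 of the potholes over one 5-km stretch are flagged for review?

0.4762

Thinning: the potholes that are flagged for review themselves form a Poisson process with rate 0.79 × 1.4 = 1.106 per kilometre.
Over the interval, μ = 1.106 × 5 = 5.53 (a 5-km stretch = 5 kilometres).
P(N ≥ 6) = 1 − P(N ≤ 5) ≈ 0.4762.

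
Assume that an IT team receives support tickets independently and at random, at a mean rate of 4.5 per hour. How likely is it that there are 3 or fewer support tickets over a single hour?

With mean μ = 4.5 per hour,
P(N ≤ 3) = Σ_{j=0}^{3} e^(−μ) μ^j/j! ≈ 0.3423.

0.3423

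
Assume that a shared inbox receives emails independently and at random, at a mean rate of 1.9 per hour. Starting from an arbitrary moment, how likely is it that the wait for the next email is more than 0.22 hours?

0.6584

The wait for the next event is exponential with rate λ = 1.9 per hour.
P(T > 0.22) = e^(−λt) = e^(−1.9 × 0.22) = e^(−0.418) ≈ 0.6584.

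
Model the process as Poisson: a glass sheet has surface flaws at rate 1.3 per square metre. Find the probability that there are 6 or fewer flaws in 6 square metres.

Over the interval, μ = 1.3 × 6 = 7.8 (6 square metres).
P(N ≤ 6) = Σ_{j=0}^{6} e^(−μ) μ^j/j! ≈ 0.3384.

0.3384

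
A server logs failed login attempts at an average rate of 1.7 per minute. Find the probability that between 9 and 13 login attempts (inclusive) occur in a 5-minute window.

0.4255

Over the interval, μ = 1.7 × 5 = 8.5 (a 5-minute window = 5 minutes).
P(9 ≤ N ≤ 13) = Σ_{j=9}^{13} e^(−8.5) · 8.5^j/j! ≈ 0.4255.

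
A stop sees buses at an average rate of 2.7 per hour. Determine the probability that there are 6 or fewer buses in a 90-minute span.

0.8841

Over the interval, μ = 2.7 × 1.5 = 4.05 (a 90-minute span = 1.5 hours).
P(N ≤ 6) = Σ_{j=0}^{6} e^(−μ) μ^j/j! ≈ 0.8841.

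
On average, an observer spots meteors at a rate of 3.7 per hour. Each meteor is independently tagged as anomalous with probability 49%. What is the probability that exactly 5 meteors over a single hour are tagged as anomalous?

0.0266

Thinning: the meteors that are tagged as anomalous themselves form a Poisson process with rate 0.49 × 3.7 = 1.813 per hour.
So μ = 1.813.
P(N = 5) = e^(−1.813) · 1.813^5/5! ≈ 0.0266.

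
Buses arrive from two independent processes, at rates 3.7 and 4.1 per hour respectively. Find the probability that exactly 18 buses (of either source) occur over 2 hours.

Independent Poisson processes superpose: combined rate λ = 3.7 + 4.1 = 7.8 per hour.
Over the interval, μ = 7.8 × 2 = 15.6 (2 hours).
P(N = 18) = e^(−15.6) · 15.6^18/18! ≈ 0.0785.

0.0785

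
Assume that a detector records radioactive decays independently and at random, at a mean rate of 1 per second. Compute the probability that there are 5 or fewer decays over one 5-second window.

0.6160

Over the interval, μ = 1 × 5 = 5 (a 5-second window = 5 seconds).
P(N ≤ 5) = Σ_{j=0}^{5} e^(−μ) μ^j/j! ≈ 0.6160.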